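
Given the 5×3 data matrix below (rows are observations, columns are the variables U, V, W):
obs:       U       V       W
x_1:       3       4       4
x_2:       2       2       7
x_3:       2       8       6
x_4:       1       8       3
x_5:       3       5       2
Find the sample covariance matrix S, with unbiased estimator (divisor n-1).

Step 1 — column means:
  mean(U) = (3 + 2 + 2 + 1 + 3) / 5 = 11/5 = 2.2
  mean(V) = (4 + 2 + 8 + 8 + 5) / 5 = 27/5 = 5.4
  mean(W) = (4 + 7 + 6 + 3 + 2) / 5 = 22/5 = 4.4

Step 2 — sample covariance S[i,j] = (1/(n-1)) · Σ_k (x_{k,i} - mean_i) · (x_{k,j} - mean_j), with n-1 = 4.
  S[U,U] = ((0.8)·(0.8) + (-0.2)·(-0.2) + (-0.2)·(-0.2) + (-1.2)·(-1.2) + (0.8)·(0.8)) / 4 = 2.8/4 = 0.7
  S[U,V] = ((0.8)·(-1.4) + (-0.2)·(-3.4) + (-0.2)·(2.6) + (-1.2)·(2.6) + (0.8)·(-0.4)) / 4 = -4.4/4 = -1.1
  S[U,W] = ((0.8)·(-0.4) + (-0.2)·(2.6) + (-0.2)·(1.6) + (-1.2)·(-1.4) + (0.8)·(-2.4)) / 4 = -1.4/4 = -0.35
  S[V,V] = ((-1.4)·(-1.4) + (-3.4)·(-3.4) + (2.6)·(2.6) + (2.6)·(2.6) + (-0.4)·(-0.4)) / 4 = 27.2/4 = 6.8
  S[V,W] = ((-1.4)·(-0.4) + (-3.4)·(2.6) + (2.6)·(1.6) + (2.6)·(-1.4) + (-0.4)·(-2.4)) / 4 = -6.8/4 = -1.7
  S[W,W] = ((-0.4)·(-0.4) + (2.6)·(2.6) + (1.6)·(1.6) + (-1.4)·(-1.4) + (-2.4)·(-2.4)) / 4 = 17.2/4 = 4.3

S is symmetric (S[j,i] = S[i,j]). Assembling:

S = [[0.7, -1.1, -0.35],
 [-1.1, 6.8, -1.7],
 [-0.35, -1.7, 4.3]]


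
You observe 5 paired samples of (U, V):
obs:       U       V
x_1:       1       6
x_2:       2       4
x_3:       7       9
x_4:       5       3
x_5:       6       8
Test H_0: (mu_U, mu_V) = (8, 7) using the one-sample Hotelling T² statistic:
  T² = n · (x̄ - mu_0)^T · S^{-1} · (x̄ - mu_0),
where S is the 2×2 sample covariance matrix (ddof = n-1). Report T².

Step 1 — sample mean vector:
  mean(U) = (1 + 2 + 7 + 5 + 6) / 5 = 21/5 = 4.2
  mean(V) = (6 + 4 + 9 + 3 + 8) / 5 = 30/5 = 6
  x̄ = (4.2, 6),  deviation x̄ - mu_0 = (4.2, 6) - (8, 7) = (-3.8, -1).

Step 2 — sample covariance matrix, S[i,j] = (1/(n-1)) · Σ_k (x_{k,i} - mean_i) · (x_{k,j} - mean_j), divisor n-1 = 4:
  S[U,U] = ((-3.2)·(-3.2) + (-2.2)·(-2.2) + (2.8)·(2.8) + (0.8)·(0.8) + (1.8)·(1.8)) / 4 = 26.8/4 = 6.7
  S[U,V] = ((-3.2)·(0) + (-2.2)·(-2) + (2.8)·(3) + (0.8)·(-3) + (1.8)·(2)) / 4 = 14/4 = 3.5
  S[V,V] = ((0)·(0) + (-2)·(-2) + (3)·(3) + (-3)·(-3) + (2)·(2)) / 4 = 26/4 = 6.5
  S = [[6.7, 3.5],
 [3.5, 6.5]].

Step 3 — invert S. det(S) = 6.7·6.5 - (3.5)² = 31.3.
  S^{-1} = (1/det) · [[d, -b], [-b, a]] = [[0.2077, -0.1118],
 [-0.1118, 0.2141]].

Step 4 — quadratic form (x̄ - mu_0)^T · S^{-1} · (x̄ - mu_0):
  S^{-1} · (x̄ - mu_0) = (-0.6773, 0.2109),
  (x̄ - mu_0)^T · [...] = (-3.8)·(-0.6773) + (-1)·(0.2109) = 2.3629.

Step 5 — scale by n: T² = 5 · 2.3629 = 11.8147.

T² ≈ 11.8147


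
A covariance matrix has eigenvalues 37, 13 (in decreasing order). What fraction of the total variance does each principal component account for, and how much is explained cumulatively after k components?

Step 1 — total variance = trace(Sigma) = Σ λ_i = 37 + 13 = 50.

Step 2 — fraction explained by component i = λ_i / Σ λ:
  PC1: 37/50 = 0.74
  PC2: 13/50 = 0.26

Step 3 — cumulative fraction after k components = (λ_1 + ... + λ_k) / Σ λ:
  k = 1: 37/50 = 0.74
  k = 2: (37 + 13)/50 = 50/50 = 1

Summary (fraction, with percent):

explained: PC1 0.74 (74%), PC2 0.26 (26%);  cumulative: 0.74, 1


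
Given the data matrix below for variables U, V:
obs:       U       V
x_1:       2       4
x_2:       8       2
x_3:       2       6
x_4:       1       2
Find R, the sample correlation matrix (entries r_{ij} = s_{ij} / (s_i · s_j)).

Step 1 — column means:
  mean(U) = (2 + 8 + 2 + 1) / 4 = 13/4 = 3.25
  mean(V) = (4 + 2 + 6 + 2) / 4 = 14/4 = 3.5

Step 2 — sample variances and covariances s[i,j] = (1/(n-1)) · Σ_k (x_{k,i} - mean_i) · (x_{k,j} - mean_j), with n-1 = 3:
  s[U,U] = ((-1.25)·(-1.25) + (4.75)·(4.75) + (-1.25)·(-1.25) + (-2.25)·(-2.25)) / 3 = 30.75/3 = 10.25
  s[U,V] = ((-1.25)·(0.5) + (4.75)·(-1.5) + (-1.25)·(2.5) + (-2.25)·(-1.5)) / 3 = -7.5/3 = -2.5
  s[V,V] = ((0.5)·(0.5) + (-1.5)·(-1.5) + (2.5)·(2.5) + (-1.5)·(-1.5)) / 3 = 11/3 = 3.6667
  Sample standard deviations s_i = √(s[i,i]):
  s(U) = √(10.25) = 3.2016
  s(V) = √(3.6667) = 1.9149

Step 3 — r_{ij} = s_{ij} / (s_i · s_j):
  r[U,U] = 1 (diagonal).
  r[U,V] = -2.5 / (3.2016 · 1.9149) = -2.5 / 6.1305 = -0.4078
  r[V,V] = 1 (diagonal).

R is symmetric with unit diagonal. Assembling:

R = [[1, -0.4078],
 [-0.4078, 1]]


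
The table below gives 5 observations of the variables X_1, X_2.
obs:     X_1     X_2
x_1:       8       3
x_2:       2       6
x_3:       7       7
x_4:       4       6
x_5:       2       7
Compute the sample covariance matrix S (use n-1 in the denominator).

Step 1 — column means:
  mean(X_1) = (8 + 2 + 7 + 4 + 2) / 5 = 23/5 = 4.6
  mean(X_2) = (3 + 6 + 7 + 6 + 7) / 5 = 29/5 = 5.8

Step 2 — sample covariance S[i,j] = (1/(n-1)) · Σ_k (x_{k,i} - mean_i) · (x_{k,j} - mean_j), with n-1 = 4.
  S[X_1,X_1] = ((3.4)·(3.4) + (-2.6)·(-2.6) + (2.4)·(2.4) + (-0.6)·(-0.6) + (-2.6)·(-2.6)) / 4 = 31.2/4 = 7.8
  S[X_1,X_2] = ((3.4)·(-2.8) + (-2.6)·(0.2) + (2.4)·(1.2) + (-0.6)·(0.2) + (-2.6)·(1.2)) / 4 = -10.4/4 = -2.6
  S[X_2,X_2] = ((-2.8)·(-2.8) + (0.2)·(0.2) + (1.2)·(1.2) + (0.2)·(0.2) + (1.2)·(1.2)) / 4 = 10.8/4 = 2.7

S is symmetric (S[j,i] = S[i,j]). Assembling:

S = [[7.8, -2.6],
 [-2.6, 2.7]]


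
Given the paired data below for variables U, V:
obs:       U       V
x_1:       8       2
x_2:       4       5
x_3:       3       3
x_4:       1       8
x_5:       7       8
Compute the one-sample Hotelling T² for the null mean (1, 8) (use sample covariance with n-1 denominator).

Step 1 — sample mean vector:
  mean(U) = (8 + 4 + 3 + 1 + 7) / 5 = 23/5 = 4.6
  mean(V) = (2 + 5 + 3 + 8 + 8) / 5 = 26/5 = 5.2
  x̄ = (4.6, 5.2),  deviation x̄ - mu_0 = (4.6, 5.2) - (1, 8) = (3.6, -2.8).

Step 2 — sample covariance matrix, S[i,j] = (1/(n-1)) · Σ_k (x_{k,i} - mean_i) · (x_{k,j} - mean_j), divisor n-1 = 4:
  S[U,U] = ((3.4)·(3.4) + (-0.6)·(-0.6) + (-1.6)·(-1.6) + (-3.6)·(-3.6) + (2.4)·(2.4)) / 4 = 33.2/4 = 8.3
  S[U,V] = ((3.4)·(-3.2) + (-0.6)·(-0.2) + (-1.6)·(-2.2) + (-3.6)·(2.8) + (2.4)·(2.8)) / 4 = -10.6/4 = -2.65
  S[V,V] = ((-3.2)·(-3.2) + (-0.2)·(-0.2) + (-2.2)·(-2.2) + (2.8)·(2.8) + (2.8)·(2.8)) / 4 = 30.8/4 = 7.7
  S = [[8.3, -2.65],
 [-2.65, 7.7]].

Step 3 — invert S. det(S) = 8.3·7.7 - (-2.65)² = 56.8875.
  S^{-1} = (1/det) · [[d, -b], [-b, a]] = [[0.1354, 0.0466],
 [0.0466, 0.1459]].

Step 4 — quadratic form (x̄ - mu_0)^T · S^{-1} · (x̄ - mu_0):
  S^{-1} · (x̄ - mu_0) = (0.3568, -0.2408),
  (x̄ - mu_0)^T · [...] = (3.6)·(0.3568) + (-2.8)·(-0.2408) = 1.959.

Step 5 — scale by n: T² = 5 · 1.959 = 9.7948.

T² ≈ 9.7948


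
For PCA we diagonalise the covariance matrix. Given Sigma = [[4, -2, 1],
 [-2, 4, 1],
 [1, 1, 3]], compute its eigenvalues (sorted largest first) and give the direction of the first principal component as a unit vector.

Step 1 — characteristic polynomial p(λ) = det(λI - Sigma) = λ³ - tr·λ² + c_1·λ - det, where tr = trace, c_1 = sum of the principal 2×2 minors, det = det(Sigma):
  tr = 4 + 4 + 3 = 11,
  c_1 = (4·4 - (-2)²) + (4·3 - (1)²) + (4·3 - (1)²) = 12 + 11 + 11 = 34,
  det = 4·(4·3 - (1)²) - (-2)·((-2)·3 - (1)·(1)) + (1)·((-2)·(1) - 4·(1)) = 4·(11) - (-2)·(-7) + (1)·(-6) = 24.
  So p(λ) = λ³ - 11λ² + 34λ - 24.
Step 2 — look for an integer root (rational root theorem: any rational root is an integer divisor of 24). Testing λ = 1:
  p(1) = 1 - 11 + 34 - 24 = 0  ✓
  Dividing out (λ - 1): p(λ) = (λ - 1)(λ² - 10λ + 24).
Step 3 — remaining eigenvalues from the quadratic λ² - 10λ + 24 = 0:
  Δ = 10² - 4·24 = 100 - 96 = 4,  λ = (10 ± √4)/2 = (10 ± 2)/2 = 6 or 4.
  Sorted: λ_1 = 6,  λ_2 = 4,  λ_3 = 1  (check: sum = 11 = tr ✓).

Step 4 — unit eigenvector for λ_1 = 6: v spans the null space of (Sigma - λ_1 I), whose rows are
  r_1 = (-2, -2, 1),  r_2 = (-2, -2, 1),  r_3 = (1, 1, -3).
  v is orthogonal to every row, so take v ∝ r_1 × r_3 = ((-2)·(-3) - (1)·(1), (1)·(1) - (-2)·(-3), (-2)·(1) - (-2)·(1)) = (5, -5, 0).
  Rescale (divide by 5): u = (1, -1, 0).
  ||u|| = √((1)² + (-1)² + (0)²) = √(2) ≈ 1.4142,  v_1 = u/||u|| ≈ (0.7071, -0.7071, 0) (||v_1|| = 1).

λ_1 = 6,  λ_2 = 4,  λ_3 = 1;  v_1 ≈ (0.7071, -0.7071, 0)


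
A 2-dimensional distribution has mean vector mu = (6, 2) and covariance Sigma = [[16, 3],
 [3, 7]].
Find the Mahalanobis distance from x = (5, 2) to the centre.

Step 1 — centre the observation: (x - mu) = (-1, 0).

Step 2 — invert Sigma. det(Sigma) = 16·7 - (3)² = 103.
  Sigma^{-1} = (1/det) · [[d, -b], [-b, a]] = [[0.068, -0.0291],
 [-0.0291, 0.1553]].

Step 3 — form the quadratic (x - mu)^T · Sigma^{-1} · (x - mu):
  Sigma^{-1} · (x - mu) = (-0.068, 0.0291).
  (x - mu)^T · [Sigma^{-1} · (x - mu)] = (-1)·(-0.068) + (0)·(0.0291) = 0.068.

Step 4 — take square root: d = √(0.068) ≈ 0.2607.

d(x, mu) = √(0.068) ≈ 0.2607


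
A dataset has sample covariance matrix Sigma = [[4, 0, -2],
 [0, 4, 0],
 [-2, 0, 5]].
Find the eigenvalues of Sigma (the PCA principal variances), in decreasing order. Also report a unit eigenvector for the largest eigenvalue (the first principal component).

Step 1 — characteristic polynomial p(λ) = det(λI - Sigma) = λ³ - tr·λ² + c_1·λ - det, where tr = trace, c_1 = sum of the principal 2×2 minors, det = det(Sigma):
  tr = 4 + 4 + 5 = 13,
  c_1 = (4·4 - (0)²) + (4·5 - (-2)²) + (4·5 - (0)²) = 16 + 16 + 20 = 52,
  det = 4·(4·5 - (0)²) - (0)·((0)·5 - (0)·(-2)) + (-2)·((0)·(0) - 4·(-2)) = 4·(20) - (0)·(0) + (-2)·(8) = 64.
  So p(λ) = λ³ - 13λ² + 52λ - 64.
Step 2 — look for an integer root (rational root theorem: any rational root is an integer divisor of 64). Testing λ = 4:
  p(4) = 64 - 208 + 208 - 64 = 0  ✓
  Dividing out (λ - 4): p(λ) = (λ - 4)(λ² - 9λ + 16).
Step 3 — remaining eigenvalues from the quadratic λ² - 9λ + 16 = 0:
  Δ = 9² - 4·16 = 81 - 64 = 17,  λ = (9 ± √17)/2 = (9 ± 4.1231)/2 ≈ 6.5616 or 2.4384.
  Sorted: λ_1 = 6.5616,  λ_2 = 4,  λ_3 = 2.4384  (check: sum = 13 = tr ✓).

Step 4 — unit eigenvector for λ_1 ≈ 6.5616: v spans the null space of (Sigma - λ_1 I), whose rows are
  r_1 = (-2.5616, 0, -2),  r_2 = (0, -2.5616, 0),  r_3 = (-2, 0, -1.5616).
  v is orthogonal to every row, so take v ∝ r_1 × r_2 = ((0)·(0) - (-2)·(-2.5616), (-2)·(0) - (-2.5616)·(0), (-2.5616)·(-2.5616) - (0)·(0)) ≈ (-5.1231, 0, 6.5616).
  Rescale (multiply by -1 so the first nonzero entry is positive): u = (5.1231, 0, -6.5616).
  ||u|| = √((5.1231)² + (0)² + (-6.5616)²) = √(69.3002) ≈ 8.3247,  v_1 = u/||u|| ≈ (0.6154, 0, -0.7882) (||v_1|| = 1).

λ_1 = 6.5616,  λ_2 = 4,  λ_3 = 2.4384;  v_1 ≈ (0.6154, 0, -0.7882)


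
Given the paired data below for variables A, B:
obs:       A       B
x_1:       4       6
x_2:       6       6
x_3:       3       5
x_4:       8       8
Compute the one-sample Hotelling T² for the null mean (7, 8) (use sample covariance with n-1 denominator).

Step 1 — sample mean vector:
  mean(A) = (4 + 6 + 3 + 8) / 4 = 21/4 = 5.25
  mean(B) = (6 + 6 + 5 + 8) / 4 = 25/4 = 6.25
  x̄ = (5.25, 6.25),  deviation x̄ - mu_0 = (5.25, 6.25) - (7, 8) = (-1.75, -1.75).

Step 2 — sample covariance matrix, S[i,j] = (1/(n-1)) · Σ_k (x_{k,i} - mean_i) · (x_{k,j} - mean_j), divisor n-1 = 3:
  S[A,A] = ((-1.25)·(-1.25) + (0.75)·(0.75) + (-2.25)·(-2.25) + (2.75)·(2.75)) / 3 = 14.75/3 = 4.9167
  S[A,B] = ((-1.25)·(-0.25) + (0.75)·(-0.25) + (-2.25)·(-1.25) + (2.75)·(1.75)) / 3 = 7.75/3 = 2.5833
  S[B,B] = ((-0.25)·(-0.25) + (-0.25)·(-0.25) + (-1.25)·(-1.25) + (1.75)·(1.75)) / 3 = 4.75/3 = 1.5833
  S = [[4.9167, 2.5833],
 [2.5833, 1.5833]].

Step 3 — invert S. det(S) = 4.9167·1.5833 - (2.5833)² = 1.1111.
  S^{-1} = (1/det) · [[d, -b], [-b, a]] = [[1.425, -2.325],
 [-2.325, 4.425]].

Step 4 — quadratic form (x̄ - mu_0)^T · S^{-1} · (x̄ - mu_0):
  S^{-1} · (x̄ - mu_0) = (1.575, -3.675),
  (x̄ - mu_0)^T · [...] = (-1.75)·(1.575) + (-1.75)·(-3.675) = 3.675.

Step 5 — scale by n: T² = 4 · 3.675 = 14.7.

T² ≈ 14.7


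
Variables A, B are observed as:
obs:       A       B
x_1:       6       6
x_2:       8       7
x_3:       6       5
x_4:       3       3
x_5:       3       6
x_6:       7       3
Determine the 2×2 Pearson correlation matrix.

Step 1 — column means:
  mean(A) = (6 + 8 + 6 + 3 + 3 + 7) / 6 = 33/6 = 5.5
  mean(B) = (6 + 7 + 5 + 3 + 6 + 3) / 6 = 30/6 = 5

Step 2 — sample variances and covariances s[i,j] = (1/(n-1)) · Σ_k (x_{k,i} - mean_i) · (x_{k,j} - mean_j), with n-1 = 5:
  s[A,A] = ((0.5)·(0.5) + (2.5)·(2.5) + (0.5)·(0.5) + (-2.5)·(-2.5) + (-2.5)·(-2.5) + (1.5)·(1.5)) / 5 = 21.5/5 = 4.3
  s[A,B] = ((0.5)·(1) + (2.5)·(2) + (0.5)·(0) + (-2.5)·(-2) + (-2.5)·(1) + (1.5)·(-2)) / 5 = 5/5 = 1
  s[B,B] = ((1)·(1) + (2)·(2) + (0)·(0) + (-2)·(-2) + (1)·(1) + (-2)·(-2)) / 5 = 14/5 = 2.8
  Sample standard deviations s_i = √(s[i,i]):
  s(A) = √(4.3) = 2.0736
  s(B) = √(2.8) = 1.6733

Step 3 — r_{ij} = s_{ij} / (s_i · s_j):
  r[A,A] = 1 (diagonal).
  r[A,B] = 1 / (2.0736 · 1.6733) = 1 / 3.4699 = 0.2882
  r[B,B] = 1 (diagonal).

R is symmetric with unit diagonal. Assembling:

R = [[1, 0.2882],
 [0.2882, 1]]


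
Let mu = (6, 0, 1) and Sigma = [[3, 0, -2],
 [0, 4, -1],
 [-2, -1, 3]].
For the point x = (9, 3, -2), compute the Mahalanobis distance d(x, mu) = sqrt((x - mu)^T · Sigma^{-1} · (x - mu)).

Step 1 — centre the observation: (x - mu) = (3, 3, -3).

Step 2 — invert Sigma (cofactor / det for 3×3, or solve directly):
  Sigma^{-1} = [[0.6471, 0.1176, 0.4706],
 [0.1176, 0.2941, 0.1765],
 [0.4706, 0.1765, 0.7059]].

Step 3 — form the quadratic (x - mu)^T · Sigma^{-1} · (x - mu):
  Sigma^{-1} · (x - mu) = (0.8824, 0.7059, -0.1765).
  (x - mu)^T · [Sigma^{-1} · (x - mu)] = (3)·(0.8824) + (3)·(0.7059) + (-3)·(-0.1765) = 5.2941.

Step 4 — take square root: d = √(5.2941) ≈ 2.3009.

d(x, mu) = √(5.2941) ≈ 2.3009


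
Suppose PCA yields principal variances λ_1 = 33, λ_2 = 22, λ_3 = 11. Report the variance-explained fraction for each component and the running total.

Step 1 — total variance = trace(Sigma) = Σ λ_i = 33 + 22 + 11 = 66.

Step 2 — fraction explained by component i = λ_i / Σ λ:
  PC1: 33/66 = 0.5
  PC2: 22/66 = 0.3333
  PC3: 11/66 = 0.1667

Step 3 — cumulative fraction after k components = (λ_1 + ... + λ_k) / Σ λ:
  k = 1: 33/66 = 0.5
  k = 2: (33 + 22)/66 = 55/66 = 0.8333
  k = 3: (33 + 22 + 11)/66 = 66/66 = 1

Summary (fraction, with percent):

explained: PC1 0.5 (50%), PC2 0.3333 (33.33%), PC3 0.1667 (16.67%);  cumulative: 0.5, 0.8333, 1


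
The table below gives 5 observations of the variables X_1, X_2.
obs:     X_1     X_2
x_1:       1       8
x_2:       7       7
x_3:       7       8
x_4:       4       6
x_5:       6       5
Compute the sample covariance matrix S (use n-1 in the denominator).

Step 1 — column means:
  mean(X_1) = (1 + 7 + 7 + 4 + 6) / 5 = 25/5 = 5
  mean(X_2) = (8 + 7 + 8 + 6 + 5) / 5 = 34/5 = 6.8

Step 2 — sample covariance S[i,j] = (1/(n-1)) · Σ_k (x_{k,i} - mean_i) · (x_{k,j} - mean_j), with n-1 = 4.
  S[X_1,X_1] = ((-4)·(-4) + (2)·(2) + (2)·(2) + (-1)·(-1) + (1)·(1)) / 4 = 26/4 = 6.5
  S[X_1,X_2] = ((-4)·(1.2) + (2)·(0.2) + (2)·(1.2) + (-1)·(-0.8) + (1)·(-1.8)) / 4 = -3/4 = -0.75
  S[X_2,X_2] = ((1.2)·(1.2) + (0.2)·(0.2) + (1.2)·(1.2) + (-0.8)·(-0.8) + (-1.8)·(-1.8)) / 4 = 6.8/4 = 1.7

S is symmetric (S[j,i] = S[i,j]). Assembling:

S = [[6.5, -0.75],
 [-0.75, 1.7]]


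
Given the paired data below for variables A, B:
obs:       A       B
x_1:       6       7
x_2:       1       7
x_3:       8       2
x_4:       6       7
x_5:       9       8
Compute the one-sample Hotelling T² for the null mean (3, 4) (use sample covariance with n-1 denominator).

Step 1 — sample mean vector:
  mean(A) = (6 + 1 + 8 + 6 + 9) / 5 = 30/5 = 6
  mean(B) = (7 + 7 + 2 + 7 + 8) / 5 = 31/5 = 6.2
  x̄ = (6, 6.2),  deviation x̄ - mu_0 = (6, 6.2) - (3, 4) = (3, 2.2).

Step 2 — sample covariance matrix, S[i,j] = (1/(n-1)) · Σ_k (x_{k,i} - mean_i) · (x_{k,j} - mean_j), divisor n-1 = 4:
  S[A,A] = ((0)·(0) + (-5)·(-5) + (2)·(2) + (0)·(0) + (3)·(3)) / 4 = 38/4 = 9.5
  S[A,B] = ((0)·(0.8) + (-5)·(0.8) + (2)·(-4.2) + (0)·(0.8) + (3)·(1.8)) / 4 = -7/4 = -1.75
  S[B,B] = ((0.8)·(0.8) + (0.8)·(0.8) + (-4.2)·(-4.2) + (0.8)·(0.8) + (1.8)·(1.8)) / 4 = 22.8/4 = 5.7
  S = [[9.5, -1.75],
 [-1.75, 5.7]].

Step 3 — invert S. det(S) = 9.5·5.7 - (-1.75)² = 51.0875.
  S^{-1} = (1/det) · [[d, -b], [-b, a]] = [[0.1116, 0.0343],
 [0.0343, 0.186]].

Step 4 — quadratic form (x̄ - mu_0)^T · S^{-1} · (x̄ - mu_0):
  S^{-1} · (x̄ - mu_0) = (0.4101, 0.5119),
  (x̄ - mu_0)^T · [...] = (3)·(0.4101) + (2.2)·(0.5119) = 2.3563.

Step 5 — scale by n: T² = 5 · 2.3563 = 11.7817.

T² ≈ 11.7817


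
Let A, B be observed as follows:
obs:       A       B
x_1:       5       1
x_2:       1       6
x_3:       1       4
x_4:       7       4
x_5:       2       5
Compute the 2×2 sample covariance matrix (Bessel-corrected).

Step 1 — column means:
  mean(A) = (5 + 1 + 1 + 7 + 2) / 5 = 16/5 = 3.2
  mean(B) = (1 + 6 + 4 + 4 + 5) / 5 = 20/5 = 4

Step 2 — sample covariance S[i,j] = (1/(n-1)) · Σ_k (x_{k,i} - mean_i) · (x_{k,j} - mean_j), with n-1 = 4.
  S[A,A] = ((1.8)·(1.8) + (-2.2)·(-2.2) + (-2.2)·(-2.2) + (3.8)·(3.8) + (-1.2)·(-1.2)) / 4 = 28.8/4 = 7.2
  S[A,B] = ((1.8)·(-3) + (-2.2)·(2) + (-2.2)·(0) + (3.8)·(0) + (-1.2)·(1)) / 4 = -11/4 = -2.75
  S[B,B] = ((-3)·(-3) + (2)·(2) + (0)·(0) + (0)·(0) + (1)·(1)) / 4 = 14/4 = 3.5

S is symmetric (S[j,i] = S[i,j]). Assembling:

S = [[7.2, -2.75],
 [-2.75, 3.5]]


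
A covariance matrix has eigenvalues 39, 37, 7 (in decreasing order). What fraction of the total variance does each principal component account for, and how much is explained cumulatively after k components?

Step 1 — total variance = trace(Sigma) = Σ λ_i = 39 + 37 + 7 = 83.

Step 2 — fraction explained by component i = λ_i / Σ λ:
  PC1: 39/83 = 0.4699
  PC2: 37/83 = 0.4458
  PC3: 7/83 = 0.0843

Step 3 — cumulative fraction after k components = (λ_1 + ... + λ_k) / Σ λ:
  k = 1: 39/83 = 0.4699
  k = 2: (39 + 37)/83 = 76/83 = 0.9157
  k = 3: (39 + 37 + 7)/83 = 83/83 = 1

Summary (fraction, with percent):

explained: PC1 0.4699 (46.99%), PC2 0.4458 (44.58%), PC3 0.0843 (8.43%);  cumulative: 0.4699, 0.9157, 1


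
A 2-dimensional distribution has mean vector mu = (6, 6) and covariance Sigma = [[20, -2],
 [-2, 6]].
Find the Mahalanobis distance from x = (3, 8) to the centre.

Step 1 — centre the observation: (x - mu) = (-3, 2).

Step 2 — invert Sigma. det(Sigma) = 20·6 - (-2)² = 116.
  Sigma^{-1} = (1/det) · [[d, -b], [-b, a]] = [[0.0517, 0.0172],
 [0.0172, 0.1724]].

Step 3 — form the quadratic (x - mu)^T · Sigma^{-1} · (x - mu):
  Sigma^{-1} · (x - mu) = (-0.1207, 0.2931).
  (x - mu)^T · [Sigma^{-1} · (x - mu)] = (-3)·(-0.1207) + (2)·(0.2931) = 0.9483.

Step 4 — take square root: d = √(0.9483) ≈ 0.9738.

d(x, mu) = √(0.9483) ≈ 0.9738


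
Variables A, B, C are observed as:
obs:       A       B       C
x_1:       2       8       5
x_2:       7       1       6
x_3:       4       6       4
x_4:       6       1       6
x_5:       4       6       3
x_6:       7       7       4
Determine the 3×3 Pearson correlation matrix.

Step 1 — column means:
  mean(A) = (2 + 7 + 4 + 6 + 4 + 7) / 6 = 30/6 = 5
  mean(B) = (8 + 1 + 6 + 1 + 6 + 7) / 6 = 29/6 = 4.8333
  mean(C) = (5 + 6 + 4 + 6 + 3 + 4) / 6 = 28/6 = 4.6667

Step 2 — sample variances and covariances s[i,j] = (1/(n-1)) · Σ_k (x_{k,i} - mean_i) · (x_{k,j} - mean_j), with n-1 = 5:
  s[A,A] = ((-3)·(-3) + (2)·(2) + (-1)·(-1) + (1)·(1) + (-1)·(-1) + (2)·(2)) / 5 = 20/5 = 4
  s[A,B] = ((-3)·(3.1667) + (2)·(-3.8333) + (-1)·(1.1667) + (1)·(-3.8333) + (-1)·(1.1667) + (2)·(2.1667)) / 5 = -19/5 = -3.8
  s[A,C] = ((-3)·(0.3333) + (2)·(1.3333) + (-1)·(-0.6667) + (1)·(1.3333) + (-1)·(-1.6667) + (2)·(-0.6667)) / 5 = 4/5 = 0.8
  s[B,B] = ((3.1667)·(3.1667) + (-3.8333)·(-3.8333) + (1.1667)·(1.1667) + (-3.8333)·(-3.8333) + (1.1667)·(1.1667) + (2.1667)·(2.1667)) / 5 = 46.8333/5 = 9.3667
  s[B,C] = ((3.1667)·(0.3333) + (-3.8333)·(1.3333) + (1.1667)·(-0.6667) + (-3.8333)·(1.3333) + (1.1667)·(-1.6667) + (2.1667)·(-0.6667)) / 5 = -13.3333/5 = -2.6667
  s[C,C] = ((0.3333)·(0.3333) + (1.3333)·(1.3333) + (-0.6667)·(-0.6667) + (1.3333)·(1.3333) + (-1.6667)·(-1.6667) + (-0.6667)·(-0.6667)) / 5 = 7.3333/5 = 1.4667
  Sample standard deviations s_i = √(s[i,i]):
  s(A) = √(4) = 2
  s(B) = √(9.3667) = 3.0605
  s(C) = √(1.4667) = 1.2111

Step 3 — r_{ij} = s_{ij} / (s_i · s_j):
  r[A,A] = 1 (diagonal).
  r[A,B] = -3.8 / (2 · 3.0605) = -3.8 / 6.121 = -0.6208
  r[A,C] = 0.8 / (2 · 1.2111) = 0.8 / 2.4221 = 0.3303
  r[B,B] = 1 (diagonal).
  r[B,C] = -2.6667 / (3.0605 · 1.2111) = -2.6667 / 3.7065 = -0.7195
  r[C,C] = 1 (diagonal).

R is symmetric with unit diagonal. Assembling:

R = [[1, -0.6208, 0.3303],
 [-0.6208, 1, -0.7195],
 [0.3303, -0.7195, 1]]


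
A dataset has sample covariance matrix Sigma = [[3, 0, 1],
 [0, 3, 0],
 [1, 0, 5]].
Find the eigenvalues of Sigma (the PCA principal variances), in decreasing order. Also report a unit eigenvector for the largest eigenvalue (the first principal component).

Step 1 — characteristic polynomial p(λ) = det(λI - Sigma) = λ³ - tr·λ² + c_1·λ - det, where tr = trace, c_1 = sum of the principal 2×2 minors, det = det(Sigma):
  tr = 3 + 3 + 5 = 11,
  c_1 = (3·3 - (0)²) + (3·5 - (1)²) + (3·5 - (0)²) = 9 + 14 + 15 = 38,
  det = 3·(3·5 - (0)²) - (0)·((0)·5 - (0)·(1)) + (1)·((0)·(0) - 3·(1)) = 3·(15) - (0)·(0) + (1)·(-3) = 42.
  So p(λ) = λ³ - 11λ² + 38λ - 42.
Step 2 — look for an integer root (rational root theorem: any rational root is an integer divisor of 42). Testing λ = 3:
  p(3) = 27 - 99 + 114 - 42 = 0  ✓
  Dividing out (λ - 3): p(λ) = (λ - 3)(λ² - 8λ + 14).
Step 3 — remaining eigenvalues from the quadratic λ² - 8λ + 14 = 0:
  Δ = 8² - 4·14 = 64 - 56 = 8,  λ = (8 ± √8)/2 = (8 ± 2.8284)/2 ≈ 5.4142 or 2.5858.
  Sorted: λ_1 = 5.4142,  λ_2 = 3,  λ_3 = 2.5858  (check: sum = 11 = tr ✓).

Step 4 — unit eigenvector for λ_1 ≈ 5.4142: v spans the null space of (Sigma - λ_1 I), whose rows are
  r_1 = (-2.4142, 0, 1),  r_2 = (0, -2.4142, 0),  r_3 = (1, 0, -0.4142).
  v is orthogonal to every row, so take v ∝ r_1 × r_2 = ((0)·(0) - (1)·(-2.4142), (1)·(0) - (-2.4142)·(0), (-2.4142)·(-2.4142) - (0)·(0)) ≈ (2.4142, 0, 5.8284).
  Let u = (2.4142, 0, 5.8284).
  ||u|| = √((2.4142)² + (0)² + (5.8284)²) = √(39.799) ≈ 6.3086,  v_1 = u/||u|| ≈ (0.3827, 0, 0.9239) (||v_1|| = 1).

λ_1 = 5.4142,  λ_2 = 3,  λ_3 = 2.5858;  v_1 ≈ (0.3827, 0, 0.9239)


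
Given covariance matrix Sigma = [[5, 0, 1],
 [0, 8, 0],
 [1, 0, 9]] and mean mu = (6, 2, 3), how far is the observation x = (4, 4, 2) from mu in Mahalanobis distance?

Step 1 — centre the observation: (x - mu) = (-2, 2, -1).

Step 2 — invert Sigma (cofactor / det for 3×3, or solve directly):
  Sigma^{-1} = [[0.2045, 0, -0.0227],
 [0, 0.125, 0],
 [-0.0227, 0, 0.1136]].

Step 3 — form the quadratic (x - mu)^T · Sigma^{-1} · (x - mu):
  Sigma^{-1} · (x - mu) = (-0.3864, 0.25, -0.0682).
  (x - mu)^T · [Sigma^{-1} · (x - mu)] = (-2)·(-0.3864) + (2)·(0.25) + (-1)·(-0.0682) = 1.3409.

Step 4 — take square root: d = √(1.3409) ≈ 1.158.

d(x, mu) = √(1.3409) ≈ 1.158


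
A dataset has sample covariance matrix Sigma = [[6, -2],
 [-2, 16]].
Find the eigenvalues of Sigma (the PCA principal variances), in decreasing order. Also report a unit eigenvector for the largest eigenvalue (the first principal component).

Step 1 — characteristic polynomial of 2×2 Sigma:
  det(Sigma - λI) = λ² - trace · λ + det = 0.
  trace = 6 + 16 = 22, det = 6·16 - (-2)² = 92.
Step 2 — discriminant:
  Δ = trace² - 4·det = 484 - 368 = 116.
Step 3 — eigenvalues:
  λ = (trace ± √Δ)/2 = (22 ± 10.7703)/2,
  λ_1 = 16.3852,  λ_2 = 5.6148.

Step 4 — unit eigenvector for λ_1: solve (Sigma - λ_1 I)v = 0. First row:
  (6 - 16.3852)·v_x + (-2)·v_y = 0, i.e. (-10.3852)·v_x + (-2)·v_y = 0,
  so v ∝ (b, λ_1 - a) = (-2, 10.3852); multiply by -1 so the first entry is positive: u = (2, -10.3852).
  ||u|| = √((2)² + (-10.3852)²) = √(111.8516) ≈ 10.576,
  v_1 = u/||u|| ≈ (0.1891, -0.982) (||v_1|| = 1).

λ_1 = 16.3852,  λ_2 = 5.6148;  v_1 ≈ (0.1891, -0.982)


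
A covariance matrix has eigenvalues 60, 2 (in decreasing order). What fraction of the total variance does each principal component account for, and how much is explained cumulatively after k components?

Step 1 — total variance = trace(Sigma) = Σ λ_i = 60 + 2 = 62.

Step 2 — fraction explained by component i = λ_i / Σ λ:
  PC1: 60/62 = 0.9677
  PC2: 2/62 = 0.0323

Step 3 — cumulative fraction after k components = (λ_1 + ... + λ_k) / Σ λ:
  k = 1: 60/62 = 0.9677
  k = 2: (60 + 2)/62 = 62/62 = 1

Summary (fraction, with percent):

explained: PC1 0.9677 (96.77%), PC2 0.0323 (3.23%);  cumulative: 0.9677, 1


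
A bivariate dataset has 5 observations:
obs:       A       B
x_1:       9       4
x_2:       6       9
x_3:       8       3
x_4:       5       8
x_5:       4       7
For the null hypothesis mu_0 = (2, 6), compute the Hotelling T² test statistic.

Step 1 — sample mean vector:
  mean(A) = (9 + 6 + 8 + 5 + 4) / 5 = 32/5 = 6.4
  mean(B) = (4 + 9 + 3 + 8 + 7) / 5 = 31/5 = 6.2
  x̄ = (6.4, 6.2),  deviation x̄ - mu_0 = (6.4, 6.2) - (2, 6) = (4.4, 0.2).

Step 2 — sample covariance matrix, S[i,j] = (1/(n-1)) · Σ_k (x_{k,i} - mean_i) · (x_{k,j} - mean_j), divisor n-1 = 4:
  S[A,A] = ((2.6)·(2.6) + (-0.4)·(-0.4) + (1.6)·(1.6) + (-1.4)·(-1.4) + (-2.4)·(-2.4)) / 4 = 17.2/4 = 4.3
  S[A,B] = ((2.6)·(-2.2) + (-0.4)·(2.8) + (1.6)·(-3.2) + (-1.4)·(1.8) + (-2.4)·(0.8)) / 4 = -16.4/4 = -4.1
  S[B,B] = ((-2.2)·(-2.2) + (2.8)·(2.8) + (-3.2)·(-3.2) + (1.8)·(1.8) + (0.8)·(0.8)) / 4 = 26.8/4 = 6.7
  S = [[4.3, -4.1],
 [-4.1, 6.7]].

Step 3 — invert S. det(S) = 4.3·6.7 - (-4.1)² = 12.
  S^{-1} = (1/det) · [[d, -b], [-b, a]] = [[0.5583, 0.3417],
 [0.3417, 0.3583]].

Step 4 — quadratic form (x̄ - mu_0)^T · S^{-1} · (x̄ - mu_0):
  S^{-1} · (x̄ - mu_0) = (2.525, 1.575),
  (x̄ - mu_0)^T · [...] = (4.4)·(2.525) + (0.2)·(1.575) = 11.425.

Step 5 — scale by n: T² = 5 · 11.425 = 57.125.

T² ≈ 57.125


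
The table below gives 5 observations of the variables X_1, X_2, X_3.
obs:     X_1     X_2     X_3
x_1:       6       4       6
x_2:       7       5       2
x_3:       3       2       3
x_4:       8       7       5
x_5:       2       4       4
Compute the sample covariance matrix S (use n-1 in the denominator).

Step 1 — column means:
  mean(X_1) = (6 + 7 + 3 + 8 + 2) / 5 = 26/5 = 5.2
  mean(X_2) = (4 + 5 + 2 + 7 + 4) / 5 = 22/5 = 4.4
  mean(X_3) = (6 + 2 + 3 + 5 + 4) / 5 = 20/5 = 4

Step 2 — sample covariance S[i,j] = (1/(n-1)) · Σ_k (x_{k,i} - mean_i) · (x_{k,j} - mean_j), with n-1 = 4.
  S[X_1,X_1] = ((0.8)·(0.8) + (1.8)·(1.8) + (-2.2)·(-2.2) + (2.8)·(2.8) + (-3.2)·(-3.2)) / 4 = 26.8/4 = 6.7
  S[X_1,X_2] = ((0.8)·(-0.4) + (1.8)·(0.6) + (-2.2)·(-2.4) + (2.8)·(2.6) + (-3.2)·(-0.4)) / 4 = 14.6/4 = 3.65
  S[X_1,X_3] = ((0.8)·(2) + (1.8)·(-2) + (-2.2)·(-1) + (2.8)·(1) + (-3.2)·(0)) / 4 = 3/4 = 0.75
  S[X_2,X_2] = ((-0.4)·(-0.4) + (0.6)·(0.6) + (-2.4)·(-2.4) + (2.6)·(2.6) + (-0.4)·(-0.4)) / 4 = 13.2/4 = 3.3
  S[X_2,X_3] = ((-0.4)·(2) + (0.6)·(-2) + (-2.4)·(-1) + (2.6)·(1) + (-0.4)·(0)) / 4 = 3/4 = 0.75
  S[X_3,X_3] = ((2)·(2) + (-2)·(-2) + (-1)·(-1) + (1)·(1) + (0)·(0)) / 4 = 10/4 = 2.5

S is symmetric (S[j,i] = S[i,j]). Assembling:

S = [[6.7, 3.65, 0.75],
 [3.65, 3.3, 0.75],
 [0.75, 0.75, 2.5]]


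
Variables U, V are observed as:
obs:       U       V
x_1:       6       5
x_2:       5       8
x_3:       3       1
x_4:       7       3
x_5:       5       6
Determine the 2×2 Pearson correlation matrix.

Step 1 — column means:
  mean(U) = (6 + 5 + 3 + 7 + 5) / 5 = 26/5 = 5.2
  mean(V) = (5 + 8 + 1 + 3 + 6) / 5 = 23/5 = 4.6

Step 2 — sample variances and covariances s[i,j] = (1/(n-1)) · Σ_k (x_{k,i} - mean_i) · (x_{k,j} - mean_j), with n-1 = 4:
  s[U,U] = ((0.8)·(0.8) + (-0.2)·(-0.2) + (-2.2)·(-2.2) + (1.8)·(1.8) + (-0.2)·(-0.2)) / 4 = 8.8/4 = 2.2
  s[U,V] = ((0.8)·(0.4) + (-0.2)·(3.4) + (-2.2)·(-3.6) + (1.8)·(-1.6) + (-0.2)·(1.4)) / 4 = 4.4/4 = 1.1
  s[V,V] = ((0.4)·(0.4) + (3.4)·(3.4) + (-3.6)·(-3.6) + (-1.6)·(-1.6) + (1.4)·(1.4)) / 4 = 29.2/4 = 7.3
  Sample standard deviations s_i = √(s[i,i]):
  s(U) = √(2.2) = 1.4832
  s(V) = √(7.3) = 2.7019

Step 3 — r_{ij} = s_{ij} / (s_i · s_j):
  r[U,U] = 1 (diagonal).
  r[U,V] = 1.1 / (1.4832 · 2.7019) = 1.1 / 4.0075 = 0.2745
  r[V,V] = 1 (diagonal).

R is symmetric with unit diagonal. Assembling:

R = [[1, 0.2745],
 [0.2745, 1]]


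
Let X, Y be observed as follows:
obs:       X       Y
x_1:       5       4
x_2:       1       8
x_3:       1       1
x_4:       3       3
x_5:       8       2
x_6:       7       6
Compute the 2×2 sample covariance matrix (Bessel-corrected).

Step 1 — column means:
  mean(X) = (5 + 1 + 1 + 3 + 8 + 7) / 6 = 25/6 = 4.1667
  mean(Y) = (4 + 8 + 1 + 3 + 2 + 6) / 6 = 24/6 = 4

Step 2 — sample covariance S[i,j] = (1/(n-1)) · Σ_k (x_{k,i} - mean_i) · (x_{k,j} - mean_j), with n-1 = 5.
  S[X,X] = ((0.8333)·(0.8333) + (-3.1667)·(-3.1667) + (-3.1667)·(-3.1667) + (-1.1667)·(-1.1667) + (3.8333)·(3.8333) + (2.8333)·(2.8333)) / 5 = 44.8333/5 = 8.9667
  S[X,Y] = ((0.8333)·(0) + (-3.1667)·(4) + (-3.1667)·(-3) + (-1.1667)·(-1) + (3.8333)·(-2) + (2.8333)·(2)) / 5 = -4/5 = -0.8
  S[Y,Y] = ((0)·(0) + (4)·(4) + (-3)·(-3) + (-1)·(-1) + (-2)·(-2) + (2)·(2)) / 5 = 34/5 = 6.8

S is symmetric (S[j,i] = S[i,j]). Assembling:

S = [[8.9667, -0.8],
 [-0.8, 6.8]]


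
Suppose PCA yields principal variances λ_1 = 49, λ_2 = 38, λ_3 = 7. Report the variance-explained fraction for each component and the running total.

Step 1 — total variance = trace(Sigma) = Σ λ_i = 49 + 38 + 7 = 94.

Step 2 — fraction explained by component i = λ_i / Σ λ:
  PC1: 49/94 = 0.5213
  PC2: 38/94 = 0.4043
  PC3: 7/94 = 0.0745

Step 3 — cumulative fraction after k components = (λ_1 + ... + λ_k) / Σ λ:
  k = 1: 49/94 = 0.5213
  k = 2: (49 + 38)/94 = 87/94 = 0.9255
  k = 3: (49 + 38 + 7)/94 = 94/94 = 1

Summary (fraction, with percent):

explained: PC1 0.5213 (52.13%), PC2 0.4043 (40.43%), PC3 0.0745 (7.45%);  cumulative: 0.5213, 0.9255, 1


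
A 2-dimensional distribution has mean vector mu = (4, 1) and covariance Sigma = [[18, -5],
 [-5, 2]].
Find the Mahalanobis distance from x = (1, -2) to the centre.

Step 1 — centre the observation: (x - mu) = (-3, -3).

Step 2 — invert Sigma. det(Sigma) = 18·2 - (-5)² = 11.
  Sigma^{-1} = (1/det) · [[d, -b], [-b, a]] = [[0.1818, 0.4545],
 [0.4545, 1.6364]].

Step 3 — form the quadratic (x - mu)^T · Sigma^{-1} · (x - mu):
  Sigma^{-1} · (x - mu) = (-1.9091, -6.2727).
  (x - mu)^T · [Sigma^{-1} · (x - mu)] = (-3)·(-1.9091) + (-3)·(-6.2727) = 24.5455.

Step 4 — take square root: d = √(24.5455) ≈ 4.9543.

d(x, mu) = √(24.5455) ≈ 4.9543


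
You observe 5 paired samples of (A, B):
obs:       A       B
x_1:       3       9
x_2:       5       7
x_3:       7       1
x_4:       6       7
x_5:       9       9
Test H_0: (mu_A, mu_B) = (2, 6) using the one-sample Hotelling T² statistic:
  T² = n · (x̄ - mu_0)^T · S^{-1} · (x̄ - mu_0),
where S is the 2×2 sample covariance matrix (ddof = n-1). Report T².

Step 1 — sample mean vector:
  mean(A) = (3 + 5 + 7 + 6 + 9) / 5 = 30/5 = 6
  mean(B) = (9 + 7 + 1 + 7 + 9) / 5 = 33/5 = 6.6
  x̄ = (6, 6.6),  deviation x̄ - mu_0 = (6, 6.6) - (2, 6) = (4, 0.6).

Step 2 — sample covariance matrix, S[i,j] = (1/(n-1)) · Σ_k (x_{k,i} - mean_i) · (x_{k,j} - mean_j), divisor n-1 = 4:
  S[A,A] = ((-3)·(-3) + (-1)·(-1) + (1)·(1) + (0)·(0) + (3)·(3)) / 4 = 20/4 = 5
  S[A,B] = ((-3)·(2.4) + (-1)·(0.4) + (1)·(-5.6) + (0)·(0.4) + (3)·(2.4)) / 4 = -6/4 = -1.5
  S[B,B] = ((2.4)·(2.4) + (0.4)·(0.4) + (-5.6)·(-5.6) + (0.4)·(0.4) + (2.4)·(2.4)) / 4 = 43.2/4 = 10.8
  S = [[5, -1.5],
 [-1.5, 10.8]].

Step 3 — invert S. det(S) = 5·10.8 - (-1.5)² = 51.75.
  S^{-1} = (1/det) · [[d, -b], [-b, a]] = [[0.2087, 0.029],
 [0.029, 0.0966]].

Step 4 — quadratic form (x̄ - mu_0)^T · S^{-1} · (x̄ - mu_0):
  S^{-1} · (x̄ - mu_0) = (0.8522, 0.1739),
  (x̄ - mu_0)^T · [...] = (4)·(0.8522) + (0.6)·(0.1739) = 3.513.

Step 5 — scale by n: T² = 5 · 3.513 = 17.5652.

T² ≈ 17.5652


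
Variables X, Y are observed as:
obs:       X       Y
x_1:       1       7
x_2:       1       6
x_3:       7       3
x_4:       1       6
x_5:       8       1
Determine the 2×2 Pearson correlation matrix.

Step 1 — column means:
  mean(X) = (1 + 1 + 7 + 1 + 8) / 5 = 18/5 = 3.6
  mean(Y) = (7 + 6 + 3 + 6 + 1) / 5 = 23/5 = 4.6

Step 2 — sample variances and covariances s[i,j] = (1/(n-1)) · Σ_k (x_{k,i} - mean_i) · (x_{k,j} - mean_j), with n-1 = 4:
  s[X,X] = ((-2.6)·(-2.6) + (-2.6)·(-2.6) + (3.4)·(3.4) + (-2.6)·(-2.6) + (4.4)·(4.4)) / 4 = 51.2/4 = 12.8
  s[X,Y] = ((-2.6)·(2.4) + (-2.6)·(1.4) + (3.4)·(-1.6) + (-2.6)·(1.4) + (4.4)·(-3.6)) / 4 = -34.8/4 = -8.7
  s[Y,Y] = ((2.4)·(2.4) + (1.4)·(1.4) + (-1.6)·(-1.6) + (1.4)·(1.4) + (-3.6)·(-3.6)) / 4 = 25.2/4 = 6.3
  Sample standard deviations s_i = √(s[i,i]):
  s(X) = √(12.8) = 3.5777
  s(Y) = √(6.3) = 2.51

Step 3 — r_{ij} = s_{ij} / (s_i · s_j):
  r[X,X] = 1 (diagonal).
  r[X,Y] = -8.7 / (3.5777 · 2.51) = -8.7 / 8.98 = -0.9688
  r[Y,Y] = 1 (diagonal).

R is symmetric with unit diagonal. Assembling:

R = [[1, -0.9688],
 [-0.9688, 1]]


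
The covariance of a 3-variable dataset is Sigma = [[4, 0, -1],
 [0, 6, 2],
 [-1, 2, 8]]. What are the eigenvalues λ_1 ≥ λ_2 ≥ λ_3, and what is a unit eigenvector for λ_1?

Step 1 — characteristic polynomial p(λ) = det(λI - Sigma) = λ³ - tr·λ² + c_1·λ - det, where tr = trace, c_1 = sum of the principal 2×2 minors, det = det(Sigma):
  tr = 4 + 6 + 8 = 18,
  c_1 = (4·6 - (0)²) + (4·8 - (-1)²) + (6·8 - (2)²) = 24 + 31 + 44 = 99,
  det = 4·(6·8 - (2)²) - (0)·((0)·8 - (2)·(-1)) + (-1)·((0)·(2) - 6·(-1)) = 4·(44) - (0)·(2) + (-1)·(6) = 170.
  So p(λ) = λ³ - 18λ² + 99λ - 170.
Step 2 — look for an integer root (rational root theorem: any rational root is an integer divisor of 170). Testing λ = 5:
  p(5) = 125 - 450 + 495 - 170 = 0  ✓
  Dividing out (λ - 5): p(λ) = (λ - 5)(λ² - 13λ + 34).
Step 3 — remaining eigenvalues from the quadratic λ² - 13λ + 34 = 0:
  Δ = 13² - 4·34 = 169 - 136 = 33,  λ = (13 ± √33)/2 = (13 ± 5.7446)/2 ≈ 9.3723 or 3.6277.
  Sorted: λ_1 = 9.3723,  λ_2 = 5,  λ_3 = 3.6277  (check: sum = 18 = tr ✓).

Step 4 — unit eigenvector for λ_1 ≈ 9.3723: v spans the null space of (Sigma - λ_1 I), whose rows are
  r_1 = (-5.3723, 0, -1),  r_2 = (0, -3.3723, 2),  r_3 = (-1, 2, -1.3723).
  v is orthogonal to every row, so take v ∝ r_1 × r_2 = ((0)·(2) - (-1)·(-3.3723), (-1)·(0) - (-5.3723)·(2), (-5.3723)·(-3.3723) - (0)·(0)) ≈ (-3.3723, 10.7446, 18.1168).
  Rescale (multiply by -1 so the first nonzero entry is positive): u = (3.3723, -10.7446, -18.1168).
  ||u|| = √((3.3723)² + (-10.7446)² + (-18.1168)²) = √(455.0379) ≈ 21.3316,  v_1 = u/||u|| ≈ (0.1581, -0.5037, -0.8493) (||v_1|| = 1).

λ_1 = 9.3723,  λ_2 = 5,  λ_3 = 3.6277;  v_1 ≈ (0.1581, -0.5037, -0.8493)


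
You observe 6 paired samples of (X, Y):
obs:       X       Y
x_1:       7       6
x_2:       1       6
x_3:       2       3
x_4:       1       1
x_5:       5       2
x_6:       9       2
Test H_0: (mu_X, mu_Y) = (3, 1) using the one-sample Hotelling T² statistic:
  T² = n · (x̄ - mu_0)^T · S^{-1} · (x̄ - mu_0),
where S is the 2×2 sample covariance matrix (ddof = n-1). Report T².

Step 1 — sample mean vector:
  mean(X) = (7 + 1 + 2 + 1 + 5 + 9) / 6 = 25/6 = 4.1667
  mean(Y) = (6 + 6 + 3 + 1 + 2 + 2) / 6 = 20/6 = 3.3333
  x̄ = (4.1667, 3.3333),  deviation x̄ - mu_0 = (4.1667, 3.3333) - (3, 1) = (1.1667, 2.3333).

Step 2 — sample covariance matrix, S[i,j] = (1/(n-1)) · Σ_k (x_{k,i} - mean_i) · (x_{k,j} - mean_j), divisor n-1 = 5:
  S[X,X] = ((2.8333)·(2.8333) + (-3.1667)·(-3.1667) + (-2.1667)·(-2.1667) + (-3.1667)·(-3.1667) + (0.8333)·(0.8333) + (4.8333)·(4.8333)) / 5 = 56.8333/5 = 11.3667
  S[X,Y] = ((2.8333)·(2.6667) + (-3.1667)·(2.6667) + (-2.1667)·(-0.3333) + (-3.1667)·(-2.3333) + (0.8333)·(-1.3333) + (4.8333)·(-1.3333)) / 5 = -0.3333/5 = -0.0667
  S[Y,Y] = ((2.6667)·(2.6667) + (2.6667)·(2.6667) + (-0.3333)·(-0.3333) + (-2.3333)·(-2.3333) + (-1.3333)·(-1.3333) + (-1.3333)·(-1.3333)) / 5 = 23.3333/5 = 4.6667
  S = [[11.3667, -0.0667],
 [-0.0667, 4.6667]].

Step 3 — invert S. det(S) = 11.3667·4.6667 - (-0.0667)² = 53.04.
  S^{-1} = (1/det) · [[d, -b], [-b, a]] = [[0.088, 0.0013],
 [0.0013, 0.2143]].

Step 4 — quadratic form (x̄ - mu_0)^T · S^{-1} · (x̄ - mu_0):
  S^{-1} · (x̄ - mu_0) = (0.1056, 0.5015),
  (x̄ - mu_0)^T · [...] = (1.1667)·(0.1056) + (2.3333)·(0.5015) = 1.2934.

Step 5 — scale by n: T² = 6 · 1.2934 = 7.7602.

T² ≈ 7.7602


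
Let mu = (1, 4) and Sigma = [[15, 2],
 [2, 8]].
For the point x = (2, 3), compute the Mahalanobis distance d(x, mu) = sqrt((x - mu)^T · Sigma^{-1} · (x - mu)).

Step 1 — centre the observation: (x - mu) = (1, -1).

Step 2 — invert Sigma. det(Sigma) = 15·8 - (2)² = 116.
  Sigma^{-1} = (1/det) · [[d, -b], [-b, a]] = [[0.069, -0.0172],
 [-0.0172, 0.1293]].

Step 3 — form the quadratic (x - mu)^T · Sigma^{-1} · (x - mu):
  Sigma^{-1} · (x - mu) = (0.0862, -0.1466).
  (x - mu)^T · [Sigma^{-1} · (x - mu)] = (1)·(0.0862) + (-1)·(-0.1466) = 0.2328.

Step 4 — take square root: d = √(0.2328) ≈ 0.4825.

d(x, mu) = √(0.2328) ≈ 0.4825


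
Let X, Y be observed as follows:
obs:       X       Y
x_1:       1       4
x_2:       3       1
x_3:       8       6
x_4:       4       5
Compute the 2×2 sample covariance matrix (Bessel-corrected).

Step 1 — column means:
  mean(X) = (1 + 3 + 8 + 4) / 4 = 16/4 = 4
  mean(Y) = (4 + 1 + 6 + 5) / 4 = 16/4 = 4

Step 2 — sample covariance S[i,j] = (1/(n-1)) · Σ_k (x_{k,i} - mean_i) · (x_{k,j} - mean_j), with n-1 = 3.
  S[X,X] = ((-3)·(-3) + (-1)·(-1) + (4)·(4) + (0)·(0)) / 3 = 26/3 = 8.6667
  S[X,Y] = ((-3)·(0) + (-1)·(-3) + (4)·(2) + (0)·(1)) / 3 = 11/3 = 3.6667
  S[Y,Y] = ((0)·(0) + (-3)·(-3) + (2)·(2) + (1)·(1)) / 3 = 14/3 = 4.6667

S is symmetric (S[j,i] = S[i,j]). Assembling:

S = [[8.6667, 3.6667],
 [3.6667, 4.6667]]


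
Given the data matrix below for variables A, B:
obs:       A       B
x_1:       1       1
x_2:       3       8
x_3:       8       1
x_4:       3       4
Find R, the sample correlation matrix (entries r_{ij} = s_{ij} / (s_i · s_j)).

Step 1 — column means:
  mean(A) = (1 + 3 + 8 + 3) / 4 = 15/4 = 3.75
  mean(B) = (1 + 8 + 1 + 4) / 4 = 14/4 = 3.5

Step 2 — sample variances and covariances s[i,j] = (1/(n-1)) · Σ_k (x_{k,i} - mean_i) · (x_{k,j} - mean_j), with n-1 = 3:
  s[A,A] = ((-2.75)·(-2.75) + (-0.75)·(-0.75) + (4.25)·(4.25) + (-0.75)·(-0.75)) / 3 = 26.75/3 = 8.9167
  s[A,B] = ((-2.75)·(-2.5) + (-0.75)·(4.5) + (4.25)·(-2.5) + (-0.75)·(0.5)) / 3 = -7.5/3 = -2.5
  s[B,B] = ((-2.5)·(-2.5) + (4.5)·(4.5) + (-2.5)·(-2.5) + (0.5)·(0.5)) / 3 = 33/3 = 11
  Sample standard deviations s_i = √(s[i,i]):
  s(A) = √(8.9167) = 2.9861
  s(B) = √(11) = 3.3166

Step 3 — r_{ij} = s_{ij} / (s_i · s_j):
  r[A,A] = 1 (diagonal).
  r[A,B] = -2.5 / (2.9861 · 3.3166) = -2.5 / 9.9037 = -0.2524
  r[B,B] = 1 (diagonal).

R is symmetric with unit diagonal. Assembling:

R = [[1, -0.2524],
 [-0.2524, 1]]


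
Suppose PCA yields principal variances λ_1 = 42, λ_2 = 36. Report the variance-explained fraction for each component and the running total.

Step 1 — total variance = trace(Sigma) = Σ λ_i = 42 + 36 = 78.

Step 2 — fraction explained by component i = λ_i / Σ λ:
  PC1: 42/78 = 0.5385
  PC2: 36/78 = 0.4615

Step 3 — cumulative fraction after k components = (λ_1 + ... + λ_k) / Σ λ:
  k = 1: 42/78 = 0.5385
  k = 2: (42 + 36)/78 = 78/78 = 1

Summary (fraction, with percent):

explained: PC1 0.5385 (53.85%), PC2 0.4615 (46.15%);  cumulative: 0.5385, 1
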